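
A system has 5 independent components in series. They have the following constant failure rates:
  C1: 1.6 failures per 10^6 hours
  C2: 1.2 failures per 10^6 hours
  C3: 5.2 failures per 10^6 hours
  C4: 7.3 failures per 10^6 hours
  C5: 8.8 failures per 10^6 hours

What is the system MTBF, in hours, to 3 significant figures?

41500

Series of exponential components: λ_sys = Σ λ_i
λ_sys = 0.0000016 + 0.0000012 + 0.0000052 + 0.0000073 + 0.0000088 = 2.4100e-05 /h
MTBF = 1 / λ_sys = 41500 h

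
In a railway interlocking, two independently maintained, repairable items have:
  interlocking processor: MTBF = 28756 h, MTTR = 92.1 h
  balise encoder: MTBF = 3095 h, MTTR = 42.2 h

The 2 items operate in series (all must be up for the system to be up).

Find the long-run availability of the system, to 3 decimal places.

0.983

A(interlocking processor) = MTBF/(MTBF+MTTR) = 28756/(28756+92.1) = 0.996807
A(balise encoder) = MTBF/(MTBF+MTTR) = 3095/(3095+42.2) = 0.986549
Series availability: 0.996807 × 0.986549 = 0.983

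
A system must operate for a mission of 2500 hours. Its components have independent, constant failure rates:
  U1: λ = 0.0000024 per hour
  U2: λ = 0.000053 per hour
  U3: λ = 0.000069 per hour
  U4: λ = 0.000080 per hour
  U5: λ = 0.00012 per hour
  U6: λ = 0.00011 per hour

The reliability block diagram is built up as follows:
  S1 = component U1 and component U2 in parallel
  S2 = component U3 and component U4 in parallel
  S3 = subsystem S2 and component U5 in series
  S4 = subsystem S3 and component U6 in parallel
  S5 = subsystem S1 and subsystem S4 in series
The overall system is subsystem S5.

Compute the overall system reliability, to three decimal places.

R(U1) = exp(−0.0000024 × 2500) = 0.99402
R(U2) = exp(−0.000053 × 2500) = 0.87590
R(U3) = exp(−0.000069 × 2500) = 0.84156
R(U4) = exp(−0.000080 × 2500) = 0.81873
R(U5) = exp(−0.00012 × 2500) = 0.74082
R(U6) = exp(−0.00011 × 2500) = 0.75957
Parallel (U1 and U2): 1 − (1 − 0.99402)(1 − 0.87590) = 0.99926
Parallel (U3 and U4): 1 − (1 − 0.84156)(1 − 0.81873) = 0.97128
Series ([0.97128] and U5): 0.97128 × 0.74082 = 0.71954
Parallel ([0.71954] and U6): 1 − (1 − 0.71954)(1 − 0.75957) = 0.93257
Series ([0.99926] and [0.93257]): 0.99926 × 0.93257 = 0.932

0.932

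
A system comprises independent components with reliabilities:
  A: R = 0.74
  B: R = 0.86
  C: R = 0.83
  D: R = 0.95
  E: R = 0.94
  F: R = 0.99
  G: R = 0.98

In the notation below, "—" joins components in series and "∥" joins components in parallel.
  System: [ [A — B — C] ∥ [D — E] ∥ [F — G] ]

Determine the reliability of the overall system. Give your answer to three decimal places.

Series (A, B, and C): 0.74000 × 0.86000 × 0.83000 = 0.52821
Series (D and E): 0.95000 × 0.94000 = 0.89300
Series (F and G): 0.99000 × 0.98000 = 0.97020
Parallel ([0.52821], [0.89300], and [0.97020]): 1 − (1 − 0.52821)(1 − 0.89300)(1 − 0.97020) = 0.998

0.998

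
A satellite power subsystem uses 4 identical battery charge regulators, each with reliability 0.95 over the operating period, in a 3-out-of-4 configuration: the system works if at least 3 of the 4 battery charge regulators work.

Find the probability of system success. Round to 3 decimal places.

R = Σ_{i=3}^{4} C(4,i) p^i (1−p)^{4−i} with p = 0.95
C(4,3)·0.95^3·0.05^1 = 0.17148
C(4,4)·0.95^4·0.05^0 = 0.81451
Sum = 0.986

0.986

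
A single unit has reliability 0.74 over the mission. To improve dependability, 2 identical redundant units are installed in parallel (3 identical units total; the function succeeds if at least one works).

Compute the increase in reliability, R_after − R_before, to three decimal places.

0.242

R_before = 0.74
R_after = 1 − (1 − 0.74)^3 = 0.982
ΔR = 0.982 − 0.74 = 0.242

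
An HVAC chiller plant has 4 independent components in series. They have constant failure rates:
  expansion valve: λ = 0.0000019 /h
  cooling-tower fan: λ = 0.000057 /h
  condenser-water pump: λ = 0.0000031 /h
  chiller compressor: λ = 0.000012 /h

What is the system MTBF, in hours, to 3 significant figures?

Series of exponential components: λ_sys = Σ λ_i
λ_sys = 0.0000019 + 0.000057 + 0.0000031 + 0.000012 = 7.4000e-05 /h
MTBF = 1 / λ_sys = 13500 h

13500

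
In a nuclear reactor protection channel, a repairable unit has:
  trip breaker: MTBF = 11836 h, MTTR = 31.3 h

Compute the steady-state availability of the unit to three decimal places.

0.997

A(trip breaker) = MTBF/(MTBF+MTTR) = 11836/(11836+31.3) = 0.997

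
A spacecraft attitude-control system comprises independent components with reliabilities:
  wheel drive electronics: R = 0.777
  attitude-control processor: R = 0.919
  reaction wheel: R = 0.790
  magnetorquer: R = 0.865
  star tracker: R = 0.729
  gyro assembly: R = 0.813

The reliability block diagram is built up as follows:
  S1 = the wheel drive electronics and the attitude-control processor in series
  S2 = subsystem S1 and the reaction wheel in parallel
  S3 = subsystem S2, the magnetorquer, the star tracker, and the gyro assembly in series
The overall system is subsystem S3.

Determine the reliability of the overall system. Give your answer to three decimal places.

Series (wheel drive electronics and attitude-control processor): 0.77700 × 0.91900 = 0.71406
Parallel ([0.71406] and reaction wheel): 1 − (1 − 0.71406)(1 − 0.79000) = 0.93995
Series ([0.93995], magnetorquer, star tracker, and gyro assembly): 0.93995 × 0.86500 × 0.72900 × 0.81300 = 0.482

0.482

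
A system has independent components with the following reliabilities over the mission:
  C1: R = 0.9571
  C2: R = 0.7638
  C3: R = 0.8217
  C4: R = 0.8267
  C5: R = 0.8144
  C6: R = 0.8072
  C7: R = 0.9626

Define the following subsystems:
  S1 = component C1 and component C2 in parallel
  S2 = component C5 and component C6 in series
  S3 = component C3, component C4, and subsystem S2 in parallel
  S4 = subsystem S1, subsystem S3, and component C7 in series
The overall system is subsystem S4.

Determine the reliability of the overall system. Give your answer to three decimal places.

0.943

Parallel (C1 and C2): 1 − (1 − 0.95710)(1 − 0.76380) = 0.98987
Series (C5 and C6): 0.81440 × 0.80720 = 0.65738
Parallel (C3, C4, and [0.65738]): 1 − (1 − 0.82170)(1 − 0.82670)(1 − 0.65738) = 0.98941
Series ([0.98987], [0.98941], and C7): 0.98987 × 0.98941 × 0.96260 = 0.943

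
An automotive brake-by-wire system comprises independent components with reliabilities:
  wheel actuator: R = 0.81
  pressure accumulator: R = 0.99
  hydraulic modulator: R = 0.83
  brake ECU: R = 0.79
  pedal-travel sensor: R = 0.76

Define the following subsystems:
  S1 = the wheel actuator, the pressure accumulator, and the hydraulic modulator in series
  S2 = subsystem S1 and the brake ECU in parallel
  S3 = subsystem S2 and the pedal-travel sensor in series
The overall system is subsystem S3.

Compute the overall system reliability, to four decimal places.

Series (wheel actuator, pressure accumulator, and hydraulic modulator): 0.810000 × 0.990000 × 0.830000 = 0.665577
Parallel ([0.665577] and brake ECU): 1 − (1 − 0.665577)(1 − 0.790000) = 0.929771
Series ([0.929771] and pedal-travel sensor): 0.929771 × 0.760000 = 0.7066

0.7066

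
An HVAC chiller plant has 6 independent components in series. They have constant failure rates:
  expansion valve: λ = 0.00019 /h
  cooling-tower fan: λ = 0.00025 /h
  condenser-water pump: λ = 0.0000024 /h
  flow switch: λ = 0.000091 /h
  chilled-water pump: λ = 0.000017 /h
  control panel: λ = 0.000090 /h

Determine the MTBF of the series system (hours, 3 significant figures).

Series of exponential components: λ_sys = Σ λ_i
λ_sys = 0.00019 + 0.00025 + 0.0000024 + 0.000091 + 0.000017 + 0.000090 = 6.4040e-04 /h
MTBF = 1 / λ_sys = 1560 h

1560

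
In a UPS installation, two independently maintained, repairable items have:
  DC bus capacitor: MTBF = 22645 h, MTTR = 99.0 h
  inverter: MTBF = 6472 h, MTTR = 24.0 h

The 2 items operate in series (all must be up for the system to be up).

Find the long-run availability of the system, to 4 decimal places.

A(DC bus capacitor) = MTBF/(MTBF+MTTR) = 22645/(22645+99.0) = 0.995647
A(inverter) = MTBF/(MTBF+MTTR) = 6472/(6472+24.0) = 0.996305
Series availability: 0.995647 × 0.996305 = 0.9920

0.9920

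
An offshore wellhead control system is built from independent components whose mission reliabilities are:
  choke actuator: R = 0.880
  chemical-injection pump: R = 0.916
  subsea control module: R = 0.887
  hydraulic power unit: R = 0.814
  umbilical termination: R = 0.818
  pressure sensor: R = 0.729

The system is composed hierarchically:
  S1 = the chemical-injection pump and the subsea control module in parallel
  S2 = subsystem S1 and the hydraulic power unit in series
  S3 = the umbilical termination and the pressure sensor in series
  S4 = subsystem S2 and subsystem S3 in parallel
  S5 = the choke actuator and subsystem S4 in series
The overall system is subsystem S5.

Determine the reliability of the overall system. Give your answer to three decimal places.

0.811

Parallel (chemical-injection pump and subsea control module): 1 − (1 − 0.91600)(1 − 0.88700) = 0.99051
Series ([0.99051] and hydraulic power unit): 0.99051 × 0.81400 = 0.80628
Series (umbilical termination and pressure sensor): 0.81800 × 0.72900 = 0.59632
Parallel ([0.80628] and [0.59632]): 1 − (1 − 0.80628)(1 − 0.59632) = 0.92180
Series (choke actuator and [0.92180]): 0.88000 × 0.92180 = 0.811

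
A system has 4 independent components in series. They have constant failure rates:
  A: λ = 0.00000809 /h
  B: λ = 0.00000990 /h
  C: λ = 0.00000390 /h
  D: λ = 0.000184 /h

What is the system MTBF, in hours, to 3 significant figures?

Series of exponential components: λ_sys = Σ λ_i
λ_sys = 0.00000809 + 0.00000990 + 0.00000390 + 0.000184 = 2.0589e-04 /h
MTBF = 1 / λ_sys = 4860 h

4860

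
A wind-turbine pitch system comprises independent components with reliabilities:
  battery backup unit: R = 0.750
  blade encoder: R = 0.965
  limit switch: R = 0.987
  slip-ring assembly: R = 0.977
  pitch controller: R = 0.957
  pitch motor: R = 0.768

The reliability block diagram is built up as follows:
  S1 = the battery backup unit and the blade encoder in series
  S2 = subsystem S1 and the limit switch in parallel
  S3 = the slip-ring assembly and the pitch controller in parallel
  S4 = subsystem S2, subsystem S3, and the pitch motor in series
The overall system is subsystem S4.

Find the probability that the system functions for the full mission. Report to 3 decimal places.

0.764

Series (battery backup unit and blade encoder): 0.75000 × 0.96500 = 0.72375
Parallel ([0.72375] and limit switch): 1 − (1 − 0.72375)(1 − 0.98700) = 0.99641
Parallel (slip-ring assembly and pitch controller): 1 − (1 − 0.97700)(1 − 0.95700) = 0.99901
Series ([0.99641], [0.99901], and pitch motor): 0.99641 × 0.99901 × 0.76800 = 0.764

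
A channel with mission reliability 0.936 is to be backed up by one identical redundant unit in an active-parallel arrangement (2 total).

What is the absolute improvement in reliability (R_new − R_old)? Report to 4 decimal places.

R_before = 0.936
R_after = 1 − (1 − 0.936)^2 = 0.9959
ΔR = 0.9959 − 0.936 = 0.0599

0.0599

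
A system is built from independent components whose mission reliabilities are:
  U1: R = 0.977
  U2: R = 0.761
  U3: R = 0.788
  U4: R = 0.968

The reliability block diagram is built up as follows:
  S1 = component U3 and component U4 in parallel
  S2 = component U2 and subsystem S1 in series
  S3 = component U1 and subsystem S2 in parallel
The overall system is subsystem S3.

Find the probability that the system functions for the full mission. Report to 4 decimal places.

0.9944

Parallel (U3 and U4): 1 − (1 − 0.788000)(1 − 0.968000) = 0.993216
Series (U2 and [0.993216]): 0.761000 × 0.993216 = 0.755837
Parallel (U1 and [0.755837]): 1 − (1 − 0.977000)(1 − 0.755837) = 0.9944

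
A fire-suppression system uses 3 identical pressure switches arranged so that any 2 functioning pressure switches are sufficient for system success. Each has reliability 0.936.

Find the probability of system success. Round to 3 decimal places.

0.988

R = Σ_{i=2}^{3} C(3,i) p^i (1−p)^{3−i} with p = 0.936
C(3,2)·0.936^2·0.064^1 = 0.16821
C(3,3)·0.936^3·0.064^0 = 0.82003
Sum = 0.988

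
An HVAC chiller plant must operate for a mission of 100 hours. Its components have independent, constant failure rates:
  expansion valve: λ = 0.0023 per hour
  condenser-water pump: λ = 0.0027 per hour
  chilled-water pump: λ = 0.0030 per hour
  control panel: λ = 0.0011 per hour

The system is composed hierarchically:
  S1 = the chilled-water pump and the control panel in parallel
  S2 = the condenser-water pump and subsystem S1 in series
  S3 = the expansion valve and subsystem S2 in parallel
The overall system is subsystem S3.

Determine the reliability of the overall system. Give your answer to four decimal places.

0.9471

R(expansion valve) = exp(−0.0023 × 100) = 0.794534
R(condenser-water pump) = exp(−0.0027 × 100) = 0.763379
R(chilled-water pump) = exp(−0.0030 × 100) = 0.740818
R(control panel) = exp(−0.0011 × 100) = 0.895834
Parallel (chilled-water pump and control panel): 1 − (1 − 0.740818)(1 − 0.895834) = 0.973002
Series (condenser-water pump and [0.973002]): 0.763379 × 0.973002 = 0.742769
Parallel (expansion valve and [0.742769]): 1 − (1 − 0.794534)(1 − 0.742769) = 0.9471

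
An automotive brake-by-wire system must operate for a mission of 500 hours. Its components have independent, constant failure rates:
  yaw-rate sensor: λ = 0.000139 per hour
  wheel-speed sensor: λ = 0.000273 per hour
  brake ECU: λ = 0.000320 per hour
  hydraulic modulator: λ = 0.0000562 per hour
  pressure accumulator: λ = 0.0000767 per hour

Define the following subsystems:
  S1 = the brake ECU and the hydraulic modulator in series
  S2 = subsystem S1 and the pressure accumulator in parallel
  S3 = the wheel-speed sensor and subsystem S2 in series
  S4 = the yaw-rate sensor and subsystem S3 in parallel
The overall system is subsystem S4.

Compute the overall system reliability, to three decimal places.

0.991

R(yaw-rate sensor) = exp(−0.000139 × 500) = 0.93286
R(wheel-speed sensor) = exp(−0.000273 × 500) = 0.87241
R(brake ECU) = exp(−0.000320 × 500) = 0.85214
R(hydraulic modulator) = exp(−0.0000562 × 500) = 0.97229
R(pressure accumulator) = exp(−0.0000767 × 500) = 0.96238
Series (brake ECU and hydraulic modulator): 0.85214 × 0.97229 = 0.82853
Parallel ([0.82853] and pressure accumulator): 1 − (1 − 0.82853)(1 − 0.96238) = 0.99355
Series (wheel-speed sensor and [0.99355]): 0.87241 × 0.99355 = 0.86678
Parallel (yaw-rate sensor and [0.86678]): 1 − (1 − 0.93286)(1 − 0.86678) = 0.991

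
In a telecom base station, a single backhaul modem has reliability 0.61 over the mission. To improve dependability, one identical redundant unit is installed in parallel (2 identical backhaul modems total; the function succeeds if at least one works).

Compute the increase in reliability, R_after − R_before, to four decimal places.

0.2379

R_before = 0.61
R_after = 1 − (1 − 0.61)^2 = 0.8479
ΔR = 0.8479 − 0.61 = 0.2379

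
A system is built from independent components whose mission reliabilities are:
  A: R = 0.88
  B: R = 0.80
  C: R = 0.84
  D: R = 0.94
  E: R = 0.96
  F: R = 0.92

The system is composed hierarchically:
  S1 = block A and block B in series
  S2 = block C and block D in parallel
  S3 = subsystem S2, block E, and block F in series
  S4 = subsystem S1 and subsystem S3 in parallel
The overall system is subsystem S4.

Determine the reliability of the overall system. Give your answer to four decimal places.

Series (A and B): 0.880000 × 0.800000 = 0.704000
Parallel (C and D): 1 − (1 − 0.840000)(1 − 0.940000) = 0.990400
Series ([0.990400], E, and F): 0.990400 × 0.960000 × 0.920000 = 0.874721
Parallel ([0.704000] and [0.874721]): 1 − (1 − 0.704000)(1 − 0.874721) = 0.9629

0.9629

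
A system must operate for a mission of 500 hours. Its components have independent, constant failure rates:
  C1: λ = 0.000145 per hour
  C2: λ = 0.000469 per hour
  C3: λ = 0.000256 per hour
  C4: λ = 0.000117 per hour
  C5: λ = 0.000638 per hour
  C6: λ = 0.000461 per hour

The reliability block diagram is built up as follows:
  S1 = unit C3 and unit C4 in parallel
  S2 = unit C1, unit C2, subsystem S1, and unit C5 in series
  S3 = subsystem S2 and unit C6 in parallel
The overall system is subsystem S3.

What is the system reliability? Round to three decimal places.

0.903

R(C1) = exp(−0.000145 × 500) = 0.93007
R(C2) = exp(−0.000469 × 500) = 0.79097
R(C3) = exp(−0.000256 × 500) = 0.87985
R(C4) = exp(−0.000117 × 500) = 0.94318
R(C5) = exp(−0.000638 × 500) = 0.72688
R(C6) = exp(−0.000461 × 500) = 0.79414
Parallel (C3 and C4): 1 − (1 − 0.87985)(1 − 0.94318) = 0.99317
Series (C1, C2, [0.99317], and C5): 0.93007 × 0.79097 × 0.99317 × 0.72688 = 0.53108
Parallel ([0.53108] and C6): 1 − (1 − 0.53108)(1 − 0.79414) = 0.903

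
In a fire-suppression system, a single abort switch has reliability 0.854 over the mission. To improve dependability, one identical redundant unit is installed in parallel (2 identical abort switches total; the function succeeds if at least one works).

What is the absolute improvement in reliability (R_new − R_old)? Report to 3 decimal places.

R_before = 0.854
R_after = 1 − (1 − 0.854)^2 = 0.979
ΔR = 0.979 − 0.854 = 0.125

0.125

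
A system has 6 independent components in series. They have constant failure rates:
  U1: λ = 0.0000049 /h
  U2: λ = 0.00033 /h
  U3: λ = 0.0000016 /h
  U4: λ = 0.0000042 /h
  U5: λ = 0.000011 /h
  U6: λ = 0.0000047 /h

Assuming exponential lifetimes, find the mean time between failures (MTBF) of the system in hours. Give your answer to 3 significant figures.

Series of exponential components: λ_sys = Σ λ_i
λ_sys = 0.0000049 + 0.00033 + 0.0000016 + 0.0000042 + 0.000011 + 0.0000047 = 3.5640e-04 /h
MTBF = 1 / λ_sys = 2810 h

2810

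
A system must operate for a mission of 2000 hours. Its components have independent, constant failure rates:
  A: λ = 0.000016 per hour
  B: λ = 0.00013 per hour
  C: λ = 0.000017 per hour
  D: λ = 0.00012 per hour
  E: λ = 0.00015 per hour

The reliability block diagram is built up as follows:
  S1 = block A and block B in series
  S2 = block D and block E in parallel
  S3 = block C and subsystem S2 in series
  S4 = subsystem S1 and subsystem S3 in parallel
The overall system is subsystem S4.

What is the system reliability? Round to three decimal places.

0.978

R(A) = exp(−0.000016 × 2000) = 0.96851
R(B) = exp(−0.00013 × 2000) = 0.77105
R(C) = exp(−0.000017 × 2000) = 0.96657
R(D) = exp(−0.00012 × 2000) = 0.78663
R(E) = exp(−0.00015 × 2000) = 0.74082
Series (A and B): 0.96851 × 0.77105 = 0.74677
Parallel (D and E): 1 − (1 − 0.78663)(1 − 0.74082) = 0.94470
Series (C and [0.94470]): 0.96657 × 0.94470 = 0.91312
Parallel ([0.74677] and [0.91312]): 1 − (1 − 0.74677)(1 − 0.91312) = 0.978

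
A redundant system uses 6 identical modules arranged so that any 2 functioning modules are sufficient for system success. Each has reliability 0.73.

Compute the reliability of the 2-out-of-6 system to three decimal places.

0.993

R = Σ_{i=2}^{6} C(6,i) p^i (1−p)^{6−i} with p = 0.73
C(6,2)·0.73^2·0.27^4 = 0.04248
C(6,3)·0.73^3·0.27^3 = 0.15314
C(6,4)·0.73^4·0.27^2 = 0.31053
C(6,5)·0.73^5·0.27^1 = 0.33584
C(6,6)·0.73^6·0.27^0 = 0.15133
Sum = 0.993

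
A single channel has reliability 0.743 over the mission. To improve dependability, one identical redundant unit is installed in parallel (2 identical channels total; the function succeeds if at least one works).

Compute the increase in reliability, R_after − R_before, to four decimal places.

0.1910

R_before = 0.743
R_after = 1 − (1 − 0.743)^2 = 0.9340
ΔR = 0.9340 − 0.743 = 0.1910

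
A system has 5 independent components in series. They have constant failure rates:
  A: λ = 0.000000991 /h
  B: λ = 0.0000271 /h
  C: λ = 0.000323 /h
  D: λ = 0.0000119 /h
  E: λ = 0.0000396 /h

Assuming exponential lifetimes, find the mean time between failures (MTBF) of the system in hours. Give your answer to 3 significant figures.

2480

Series of exponential components: λ_sys = Σ λ_i
λ_sys = 0.000000991 + 0.0000271 + 0.000323 + 0.0000119 + 0.0000396 = 4.0259e-04 /h
MTBF = 1 / λ_sys = 2480 h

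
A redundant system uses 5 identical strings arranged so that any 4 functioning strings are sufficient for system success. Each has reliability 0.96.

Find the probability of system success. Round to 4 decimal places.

0.9852

R = Σ_{i=4}^{5} C(5,i) p^i (1−p)^{5−i} with p = 0.96
C(5,4)·0.96^4·0.04^1 = 0.169869
C(5,5)·0.96^5·0.04^0 = 0.815373
Sum = 0.9852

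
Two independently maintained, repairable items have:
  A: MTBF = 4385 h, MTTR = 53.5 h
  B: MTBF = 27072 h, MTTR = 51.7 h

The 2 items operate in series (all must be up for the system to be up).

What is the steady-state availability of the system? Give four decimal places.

A(A) = MTBF/(MTBF+MTTR) = 4385/(4385+53.5) = 0.987946
A(B) = MTBF/(MTBF+MTTR) = 27072/(27072+51.7) = 0.998094
Series availability: 0.987946 × 0.998094 = 0.9861

0.9861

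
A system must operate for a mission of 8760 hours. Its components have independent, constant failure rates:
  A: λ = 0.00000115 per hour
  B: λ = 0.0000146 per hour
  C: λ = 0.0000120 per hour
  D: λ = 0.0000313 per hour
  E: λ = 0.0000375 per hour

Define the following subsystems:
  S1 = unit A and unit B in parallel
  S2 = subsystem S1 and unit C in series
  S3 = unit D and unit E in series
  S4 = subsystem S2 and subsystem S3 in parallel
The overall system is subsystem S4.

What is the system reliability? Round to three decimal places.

R(A) = exp(−0.00000115 × 8760) = 0.98998
R(B) = exp(−0.0000146 × 8760) = 0.87994
R(C) = exp(−0.0000120 × 8760) = 0.90022
R(D) = exp(−0.0000313 × 8760) = 0.76019
R(E) = exp(−0.0000375 × 8760) = 0.72000
Parallel (A and B): 1 − (1 − 0.98998)(1 − 0.87994) = 0.99880
Series ([0.99880] and C): 0.99880 × 0.90022 = 0.89914
Series (D and E): 0.76019 × 0.72000 = 0.54734
Parallel ([0.89914] and [0.54734]): 1 − (1 − 0.89914)(1 − 0.54734) = 0.954

0.954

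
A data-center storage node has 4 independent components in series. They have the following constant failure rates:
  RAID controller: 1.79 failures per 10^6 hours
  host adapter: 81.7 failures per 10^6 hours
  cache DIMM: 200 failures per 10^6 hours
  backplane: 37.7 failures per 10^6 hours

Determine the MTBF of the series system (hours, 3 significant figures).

3110

Series of exponential components: λ_sys = Σ λ_i
λ_sys = 0.00000179 + 0.0000817 + 0.000200 + 0.0000377 = 3.2119e-04 /h
MTBF = 1 / λ_sys = 3110 h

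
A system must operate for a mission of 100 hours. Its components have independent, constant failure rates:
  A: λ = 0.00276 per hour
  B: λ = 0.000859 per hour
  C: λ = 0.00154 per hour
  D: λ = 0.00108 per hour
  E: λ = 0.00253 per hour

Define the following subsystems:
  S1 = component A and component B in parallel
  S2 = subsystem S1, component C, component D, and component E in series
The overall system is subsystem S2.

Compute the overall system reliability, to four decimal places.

0.5856

R(A) = exp(−0.00276 × 100) = 0.758813
R(B) = exp(−0.000859 × 100) = 0.917686
R(C) = exp(−0.00154 × 100) = 0.857272
R(D) = exp(−0.00108 × 100) = 0.897628
R(E) = exp(−0.00253 × 100) = 0.776468
Parallel (A and B): 1 − (1 − 0.758813)(1 − 0.917686) = 0.980147
Series ([0.980147], C, D, and E): 0.980147 × 0.857272 × 0.897628 × 0.776468 = 0.5856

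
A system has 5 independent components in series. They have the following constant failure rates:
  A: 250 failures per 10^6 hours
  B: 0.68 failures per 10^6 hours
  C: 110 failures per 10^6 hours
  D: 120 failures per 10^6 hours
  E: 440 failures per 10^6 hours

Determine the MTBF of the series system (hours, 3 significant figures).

Series of exponential components: λ_sys = Σ λ_i
λ_sys = 0.00025 + 0.00000068 + 0.00011 + 0.00012 + 0.00044 = 9.2068e-04 /h
MTBF = 1 / λ_sys = 1090 h

1090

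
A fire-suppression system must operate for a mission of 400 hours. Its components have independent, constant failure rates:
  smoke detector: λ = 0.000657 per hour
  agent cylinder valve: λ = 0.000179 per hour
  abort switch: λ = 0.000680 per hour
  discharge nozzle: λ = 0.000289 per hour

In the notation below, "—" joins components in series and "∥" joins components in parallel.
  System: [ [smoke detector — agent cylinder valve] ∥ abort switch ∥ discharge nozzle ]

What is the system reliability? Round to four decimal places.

0.9926

R(smoke detector) = exp(−0.000657 × 400) = 0.768896
R(agent cylinder valve) = exp(−0.000179 × 400) = 0.930903
R(abort switch) = exp(−0.000680 × 400) = 0.761854
R(discharge nozzle) = exp(−0.000289 × 400) = 0.890831
Series (smoke detector and agent cylinder valve): 0.768896 × 0.930903 = 0.715768
Parallel ([0.715768], abort switch, and discharge nozzle): 1 − (1 − 0.715768)(1 − 0.761854)(1 − 0.890831) = 0.9926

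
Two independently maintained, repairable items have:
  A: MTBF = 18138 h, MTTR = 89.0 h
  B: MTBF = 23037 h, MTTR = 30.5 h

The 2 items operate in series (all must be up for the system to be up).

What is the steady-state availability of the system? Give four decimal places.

0.9938

A(A) = MTBF/(MTBF+MTTR) = 18138/(18138+89.0) = 0.995117
A(B) = MTBF/(MTBF+MTTR) = 23037/(23037+30.5) = 0.998678
Series availability: 0.995117 × 0.998678 = 0.9938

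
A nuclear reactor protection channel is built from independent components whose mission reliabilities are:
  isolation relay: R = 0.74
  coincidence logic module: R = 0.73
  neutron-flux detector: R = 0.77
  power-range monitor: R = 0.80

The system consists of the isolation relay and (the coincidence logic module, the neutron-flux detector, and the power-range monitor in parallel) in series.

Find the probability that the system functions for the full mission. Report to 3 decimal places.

0.731

Parallel (coincidence logic module, neutron-flux detector, and power-range monitor): 1 − (1 − 0.73000)(1 − 0.77000)(1 − 0.80000) = 0.98758
Series (isolation relay and [0.98758]): 0.74000 × 0.98758 = 0.731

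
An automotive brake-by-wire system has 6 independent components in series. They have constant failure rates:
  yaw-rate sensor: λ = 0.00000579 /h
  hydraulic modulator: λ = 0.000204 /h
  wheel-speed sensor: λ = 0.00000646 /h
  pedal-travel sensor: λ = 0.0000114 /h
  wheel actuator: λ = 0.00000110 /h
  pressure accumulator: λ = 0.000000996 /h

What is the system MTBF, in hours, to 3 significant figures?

4350

Series of exponential components: λ_sys = Σ λ_i
λ_sys = 0.00000579 + 0.000204 + 0.00000646 + 0.0000114 + 0.00000110 + 0.000000996 = 2.2975e-04 /h
MTBF = 1 / λ_sys = 4350 h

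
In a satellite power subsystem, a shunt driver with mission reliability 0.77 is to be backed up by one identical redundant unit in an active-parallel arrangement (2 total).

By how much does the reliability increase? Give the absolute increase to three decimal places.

R_before = 0.77
R_after = 1 − (1 − 0.77)^2 = 0.947
ΔR = 0.947 − 0.77 = 0.177

0.177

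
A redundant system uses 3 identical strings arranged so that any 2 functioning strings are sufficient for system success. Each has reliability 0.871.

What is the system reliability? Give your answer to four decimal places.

0.9544

R = Σ_{i=2}^{3} C(3,i) p^i (1−p)^{3−i} with p = 0.871
C(3,2)·0.871^2·0.129^1 = 0.293594
C(3,3)·0.871^3·0.129^0 = 0.660776
Sum = 0.9544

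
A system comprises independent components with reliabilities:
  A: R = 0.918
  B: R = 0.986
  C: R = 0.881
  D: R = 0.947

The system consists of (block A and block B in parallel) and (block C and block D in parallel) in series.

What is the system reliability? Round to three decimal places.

0.993

Parallel (A and B): 1 − (1 − 0.91800)(1 − 0.98600) = 0.99885
Parallel (C and D): 1 − (1 − 0.88100)(1 − 0.94700) = 0.99369
Series ([0.99885] and [0.99369]): 0.99885 × 0.99369 = 0.993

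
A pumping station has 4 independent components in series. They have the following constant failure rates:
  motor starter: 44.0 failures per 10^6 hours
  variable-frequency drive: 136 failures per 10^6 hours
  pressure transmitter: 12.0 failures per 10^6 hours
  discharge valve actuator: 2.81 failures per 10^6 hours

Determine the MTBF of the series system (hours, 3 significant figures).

5130

Series of exponential components: λ_sys = Σ λ_i
λ_sys = 0.0000440 + 0.000136 + 0.0000120 + 0.00000281 = 1.9481e-04 /h
MTBF = 1 / λ_sys = 5130 h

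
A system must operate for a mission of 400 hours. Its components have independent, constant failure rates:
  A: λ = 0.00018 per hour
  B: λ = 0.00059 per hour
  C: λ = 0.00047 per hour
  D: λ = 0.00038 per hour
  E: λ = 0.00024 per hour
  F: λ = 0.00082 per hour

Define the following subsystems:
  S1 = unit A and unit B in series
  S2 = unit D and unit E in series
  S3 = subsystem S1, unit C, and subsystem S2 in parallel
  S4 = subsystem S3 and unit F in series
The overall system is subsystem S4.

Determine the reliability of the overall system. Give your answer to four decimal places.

R(A) = exp(−0.00018 × 400) = 0.930531
R(B) = exp(−0.00059 × 400) = 0.789781
R(C) = exp(−0.00047 × 400) = 0.828615
R(D) = exp(−0.00038 × 400) = 0.858988
R(E) = exp(−0.00024 × 400) = 0.908464
R(F) = exp(−0.00082 × 400) = 0.720363
Series (A and B): 0.930531 × 0.789781 = 0.734916
Series (D and E): 0.858988 × 0.908464 = 0.780360
Parallel ([0.734916], C, and [0.780360]): 1 − (1 − 0.734916)(1 − 0.828615)(1 − 0.780360) = 0.990021
Series ([0.990021] and F): 0.990021 × 0.720363 = 0.7132

0.7132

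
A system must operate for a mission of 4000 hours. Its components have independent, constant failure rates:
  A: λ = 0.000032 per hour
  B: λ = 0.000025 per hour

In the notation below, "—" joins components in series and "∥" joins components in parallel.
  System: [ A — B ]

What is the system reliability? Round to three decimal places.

R(A) = exp(−0.000032 × 4000) = 0.87985
R(B) = exp(−0.000025 × 4000) = 0.90484
Series (A and B): 0.87985 × 0.90484 = 0.796

0.796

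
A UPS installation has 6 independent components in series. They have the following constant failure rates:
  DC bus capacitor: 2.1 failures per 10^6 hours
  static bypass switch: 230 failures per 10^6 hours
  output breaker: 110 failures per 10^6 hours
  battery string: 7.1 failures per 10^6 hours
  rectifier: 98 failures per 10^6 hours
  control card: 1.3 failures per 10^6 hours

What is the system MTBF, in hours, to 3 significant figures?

Series of exponential components: λ_sys = Σ λ_i
λ_sys = 0.0000021 + 0.00023 + 0.00011 + 0.0000071 + 0.000098 + 0.0000013 = 4.4850e-04 /h
MTBF = 1 / λ_sys = 2230 h

2230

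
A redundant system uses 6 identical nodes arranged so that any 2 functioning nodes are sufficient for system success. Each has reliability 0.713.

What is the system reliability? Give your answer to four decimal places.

R = Σ_{i=2}^{6} C(6,i) p^i (1−p)^{6−i} with p = 0.713
C(6,2)·0.713^2·0.287^4 = 0.051737
C(6,3)·0.713^3·0.287^3 = 0.171374
C(6,4)·0.713^4·0.287^2 = 0.319310
C(6,5)·0.713^5·0.287^1 = 0.317308
C(6,6)·0.713^6·0.287^0 = 0.131382
Sum = 0.9911

0.9911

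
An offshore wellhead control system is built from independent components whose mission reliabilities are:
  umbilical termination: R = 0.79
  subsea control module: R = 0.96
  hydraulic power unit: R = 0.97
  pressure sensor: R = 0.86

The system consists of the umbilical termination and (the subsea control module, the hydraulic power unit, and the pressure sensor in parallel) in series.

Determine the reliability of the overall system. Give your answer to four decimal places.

0.7899

Parallel (subsea control module, hydraulic power unit, and pressure sensor): 1 − (1 − 0.960000)(1 − 0.970000)(1 − 0.860000) = 0.999832
Series (umbilical termination and [0.999832]): 0.790000 × 0.999832 = 0.7899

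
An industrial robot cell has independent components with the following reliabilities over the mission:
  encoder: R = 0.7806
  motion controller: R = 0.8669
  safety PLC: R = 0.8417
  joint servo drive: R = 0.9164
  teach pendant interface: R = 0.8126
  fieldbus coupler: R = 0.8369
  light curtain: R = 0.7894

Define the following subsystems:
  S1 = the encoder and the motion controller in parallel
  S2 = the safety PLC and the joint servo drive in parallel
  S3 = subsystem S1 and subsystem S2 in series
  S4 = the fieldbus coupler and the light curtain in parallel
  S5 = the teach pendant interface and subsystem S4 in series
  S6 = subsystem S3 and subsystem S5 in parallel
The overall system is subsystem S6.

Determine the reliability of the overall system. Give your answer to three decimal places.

0.991

Parallel (encoder and motion controller): 1 − (1 − 0.78060)(1 − 0.86690) = 0.97080
Parallel (safety PLC and joint servo drive): 1 − (1 − 0.84170)(1 − 0.91640) = 0.98677
Series ([0.97080] and [0.98677]): 0.97080 × 0.98677 = 0.95796
Parallel (fieldbus coupler and light curtain): 1 − (1 − 0.83690)(1 − 0.78940) = 0.96565
Series (teach pendant interface and [0.96565]): 0.81260 × 0.96565 = 0.78469
Parallel ([0.95796] and [0.78469]): 1 − (1 − 0.95796)(1 − 0.78469) = 0.991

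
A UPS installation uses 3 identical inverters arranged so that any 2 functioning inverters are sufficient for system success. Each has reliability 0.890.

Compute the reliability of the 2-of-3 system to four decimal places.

0.9664

R = Σ_{i=2}^{3} C(3,i) p^i (1−p)^{3−i} with p = 0.890
C(3,2)·0.890^2·0.110^1 = 0.261393
C(3,3)·0.890^3·0.110^0 = 0.704969
Sum = 0.9664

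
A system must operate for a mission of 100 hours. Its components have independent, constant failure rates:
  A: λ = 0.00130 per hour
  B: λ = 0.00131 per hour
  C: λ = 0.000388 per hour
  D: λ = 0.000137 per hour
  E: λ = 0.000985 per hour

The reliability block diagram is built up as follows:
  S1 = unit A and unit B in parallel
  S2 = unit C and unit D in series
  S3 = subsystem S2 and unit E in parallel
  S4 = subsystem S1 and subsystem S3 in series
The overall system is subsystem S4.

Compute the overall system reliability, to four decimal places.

R(A) = exp(−0.00130 × 100) = 0.878095
R(B) = exp(−0.00131 × 100) = 0.877218
R(C) = exp(−0.000388 × 100) = 0.961943
R(D) = exp(−0.000137 × 100) = 0.986393
R(E) = exp(−0.000985 × 100) = 0.906196
Parallel (A and B): 1 − (1 − 0.878095)(1 − 0.877218) = 0.985032
Series (C and D): 0.961943 × 0.986393 = 0.948854
Parallel ([0.948854] and E): 1 − (1 − 0.948854)(1 − 0.906196) = 0.995202
Series ([0.985032] and [0.995202]): 0.985032 × 0.995202 = 0.9803

0.9803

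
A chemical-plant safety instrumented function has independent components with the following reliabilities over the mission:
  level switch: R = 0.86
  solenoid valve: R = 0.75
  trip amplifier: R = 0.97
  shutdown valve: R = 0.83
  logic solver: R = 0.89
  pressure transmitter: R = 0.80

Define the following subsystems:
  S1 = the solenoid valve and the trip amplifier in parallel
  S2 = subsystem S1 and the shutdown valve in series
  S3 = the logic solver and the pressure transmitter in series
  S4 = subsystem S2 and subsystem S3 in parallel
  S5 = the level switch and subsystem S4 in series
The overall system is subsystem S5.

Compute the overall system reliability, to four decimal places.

Parallel (solenoid valve and trip amplifier): 1 − (1 − 0.750000)(1 − 0.970000) = 0.992500
Series ([0.992500] and shutdown valve): 0.992500 × 0.830000 = 0.823775
Series (logic solver and pressure transmitter): 0.890000 × 0.800000 = 0.712000
Parallel ([0.823775] and [0.712000]): 1 − (1 − 0.823775)(1 − 0.712000) = 0.949247
Series (level switch and [0.949247]): 0.860000 × 0.949247 = 0.8164

0.8164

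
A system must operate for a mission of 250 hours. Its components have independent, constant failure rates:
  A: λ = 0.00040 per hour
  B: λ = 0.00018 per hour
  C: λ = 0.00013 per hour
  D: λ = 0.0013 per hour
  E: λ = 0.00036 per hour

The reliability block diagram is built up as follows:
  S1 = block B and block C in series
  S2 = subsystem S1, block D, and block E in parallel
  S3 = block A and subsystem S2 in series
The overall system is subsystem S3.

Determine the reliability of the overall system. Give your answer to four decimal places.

0.9032

R(A) = exp(−0.00040 × 250) = 0.904837
R(B) = exp(−0.00018 × 250) = 0.955997
R(C) = exp(−0.00013 × 250) = 0.968022
R(D) = exp(−0.0013 × 250) = 0.722527
R(E) = exp(−0.00036 × 250) = 0.913931
Series (B and C): 0.955997 × 0.968022 = 0.925426
Parallel ([0.925426], D, and E): 1 − (1 − 0.925426)(1 − 0.722527)(1 − 0.913931) = 0.998219
Series (A and [0.998219]): 0.904837 × 0.998219 = 0.9032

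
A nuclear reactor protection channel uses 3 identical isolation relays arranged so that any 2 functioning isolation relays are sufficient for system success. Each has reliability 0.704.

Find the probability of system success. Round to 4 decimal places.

0.7890

R = Σ_{i=2}^{3} C(3,i) p^i (1−p)^{3−i} with p = 0.704
C(3,2)·0.704^2·0.296^1 = 0.440107
C(3,3)·0.704^3·0.296^0 = 0.348914
Sum = 0.7890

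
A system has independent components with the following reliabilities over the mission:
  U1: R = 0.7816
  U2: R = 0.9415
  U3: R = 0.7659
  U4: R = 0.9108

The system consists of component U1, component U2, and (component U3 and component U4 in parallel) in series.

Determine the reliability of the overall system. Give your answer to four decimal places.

0.7205

Parallel (U3 and U4): 1 − (1 − 0.765900)(1 − 0.910800) = 0.979118
Series (U1, U2, and [0.979118]): 0.781600 × 0.941500 × 0.979118 = 0.7205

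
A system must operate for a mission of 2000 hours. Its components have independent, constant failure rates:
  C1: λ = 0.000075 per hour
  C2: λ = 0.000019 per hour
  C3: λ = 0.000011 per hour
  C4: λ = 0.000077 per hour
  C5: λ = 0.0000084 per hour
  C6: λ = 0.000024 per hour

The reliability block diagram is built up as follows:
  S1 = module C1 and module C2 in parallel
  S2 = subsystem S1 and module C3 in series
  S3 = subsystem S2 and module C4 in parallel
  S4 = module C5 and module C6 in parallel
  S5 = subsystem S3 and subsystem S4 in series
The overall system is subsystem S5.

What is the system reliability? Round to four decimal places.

R(C1) = exp(−0.000075 × 2000) = 0.860708
R(C2) = exp(−0.000019 × 2000) = 0.962713
R(C3) = exp(−0.000011 × 2000) = 0.978240
R(C4) = exp(−0.000077 × 2000) = 0.857272
R(C5) = exp(−0.0000084 × 2000) = 0.983340
R(C6) = exp(−0.000024 × 2000) = 0.953134
Parallel (C1 and C2): 1 − (1 − 0.860708)(1 − 0.962713) = 0.994806
Series ([0.994806] and C3): 0.994806 × 0.978240 = 0.973159
Parallel ([0.973159] and C4): 1 − (1 − 0.973159)(1 − 0.857272) = 0.996169
Parallel (C5 and C6): 1 − (1 − 0.983340)(1 − 0.953134) = 0.999219
Series ([0.996169] and [0.999219]): 0.996169 × 0.999219 = 0.9954

0.9954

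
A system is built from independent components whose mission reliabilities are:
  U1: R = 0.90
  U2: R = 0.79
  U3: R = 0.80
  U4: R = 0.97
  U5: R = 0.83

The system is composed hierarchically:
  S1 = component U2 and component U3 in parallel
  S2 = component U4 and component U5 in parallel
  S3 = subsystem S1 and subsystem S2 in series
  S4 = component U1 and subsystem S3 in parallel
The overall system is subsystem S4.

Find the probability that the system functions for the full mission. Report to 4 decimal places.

0.9953

Parallel (U2 and U3): 1 − (1 − 0.790000)(1 − 0.800000) = 0.958000
Parallel (U4 and U5): 1 − (1 − 0.970000)(1 − 0.830000) = 0.994900
Series ([0.958000] and [0.994900]): 0.958000 × 0.994900 = 0.953114
Parallel (U1 and [0.953114]): 1 − (1 − 0.900000)(1 − 0.953114) = 0.9953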